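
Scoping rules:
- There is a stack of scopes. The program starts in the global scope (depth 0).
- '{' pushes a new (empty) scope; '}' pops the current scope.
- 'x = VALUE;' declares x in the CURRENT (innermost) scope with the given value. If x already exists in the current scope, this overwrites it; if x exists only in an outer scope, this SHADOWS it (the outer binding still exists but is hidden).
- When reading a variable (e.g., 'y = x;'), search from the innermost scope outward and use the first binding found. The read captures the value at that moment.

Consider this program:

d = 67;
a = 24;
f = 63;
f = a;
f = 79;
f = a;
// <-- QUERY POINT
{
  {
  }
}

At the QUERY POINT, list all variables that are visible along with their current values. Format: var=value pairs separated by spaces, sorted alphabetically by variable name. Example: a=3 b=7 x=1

Step 1: declare d=67 at depth 0
Step 2: declare a=24 at depth 0
Step 3: declare f=63 at depth 0
Step 4: declare f=(read a)=24 at depth 0
Step 5: declare f=79 at depth 0
Step 6: declare f=(read a)=24 at depth 0
Visible at query point: a=24 d=67 f=24

Answer: a=24 d=67 f=24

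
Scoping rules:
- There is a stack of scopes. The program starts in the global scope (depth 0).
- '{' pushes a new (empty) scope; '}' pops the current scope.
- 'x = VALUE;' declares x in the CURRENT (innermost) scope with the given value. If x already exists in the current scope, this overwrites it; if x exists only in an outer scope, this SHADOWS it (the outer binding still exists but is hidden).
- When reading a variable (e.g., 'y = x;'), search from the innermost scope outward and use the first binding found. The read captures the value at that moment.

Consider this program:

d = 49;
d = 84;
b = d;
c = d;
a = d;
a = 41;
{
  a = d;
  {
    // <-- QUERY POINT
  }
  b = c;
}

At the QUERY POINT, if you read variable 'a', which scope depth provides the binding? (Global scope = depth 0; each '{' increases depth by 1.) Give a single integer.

Answer: 1

Derivation:
Step 1: declare d=49 at depth 0
Step 2: declare d=84 at depth 0
Step 3: declare b=(read d)=84 at depth 0
Step 4: declare c=(read d)=84 at depth 0
Step 5: declare a=(read d)=84 at depth 0
Step 6: declare a=41 at depth 0
Step 7: enter scope (depth=1)
Step 8: declare a=(read d)=84 at depth 1
Step 9: enter scope (depth=2)
Visible at query point: a=84 b=84 c=84 d=84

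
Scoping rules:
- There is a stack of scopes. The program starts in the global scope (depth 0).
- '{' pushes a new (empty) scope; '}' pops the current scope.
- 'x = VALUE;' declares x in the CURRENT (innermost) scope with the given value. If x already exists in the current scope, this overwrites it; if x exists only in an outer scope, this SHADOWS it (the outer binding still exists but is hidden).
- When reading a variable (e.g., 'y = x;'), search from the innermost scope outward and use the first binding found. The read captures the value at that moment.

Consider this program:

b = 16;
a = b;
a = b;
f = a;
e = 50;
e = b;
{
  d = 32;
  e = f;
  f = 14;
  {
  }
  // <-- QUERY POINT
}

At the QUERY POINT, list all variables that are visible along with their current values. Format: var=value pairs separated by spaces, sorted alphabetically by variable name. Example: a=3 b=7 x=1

Answer: a=16 b=16 d=32 e=16 f=14

Derivation:
Step 1: declare b=16 at depth 0
Step 2: declare a=(read b)=16 at depth 0
Step 3: declare a=(read b)=16 at depth 0
Step 4: declare f=(read a)=16 at depth 0
Step 5: declare e=50 at depth 0
Step 6: declare e=(read b)=16 at depth 0
Step 7: enter scope (depth=1)
Step 8: declare d=32 at depth 1
Step 9: declare e=(read f)=16 at depth 1
Step 10: declare f=14 at depth 1
Step 11: enter scope (depth=2)
Step 12: exit scope (depth=1)
Visible at query point: a=16 b=16 d=32 e=16 f=14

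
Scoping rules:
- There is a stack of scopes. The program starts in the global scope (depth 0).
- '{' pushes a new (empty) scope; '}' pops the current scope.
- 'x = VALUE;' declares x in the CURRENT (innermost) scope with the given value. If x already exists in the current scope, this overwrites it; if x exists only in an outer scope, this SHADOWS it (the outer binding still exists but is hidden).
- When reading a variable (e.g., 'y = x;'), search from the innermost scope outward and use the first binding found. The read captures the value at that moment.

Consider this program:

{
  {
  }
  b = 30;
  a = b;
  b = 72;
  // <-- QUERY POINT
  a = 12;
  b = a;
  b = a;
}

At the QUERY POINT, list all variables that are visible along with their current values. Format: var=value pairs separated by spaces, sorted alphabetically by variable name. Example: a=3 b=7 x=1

Step 1: enter scope (depth=1)
Step 2: enter scope (depth=2)
Step 3: exit scope (depth=1)
Step 4: declare b=30 at depth 1
Step 5: declare a=(read b)=30 at depth 1
Step 6: declare b=72 at depth 1
Visible at query point: a=30 b=72

Answer: a=30 b=72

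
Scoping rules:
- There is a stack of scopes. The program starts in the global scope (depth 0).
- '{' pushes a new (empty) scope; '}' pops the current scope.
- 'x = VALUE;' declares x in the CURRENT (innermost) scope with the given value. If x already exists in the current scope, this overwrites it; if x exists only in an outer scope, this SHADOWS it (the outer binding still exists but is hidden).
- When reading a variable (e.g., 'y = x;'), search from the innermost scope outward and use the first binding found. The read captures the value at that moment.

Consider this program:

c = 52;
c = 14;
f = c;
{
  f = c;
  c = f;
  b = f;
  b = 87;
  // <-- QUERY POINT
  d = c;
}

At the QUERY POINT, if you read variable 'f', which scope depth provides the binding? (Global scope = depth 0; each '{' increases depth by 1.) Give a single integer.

Answer: 1

Derivation:
Step 1: declare c=52 at depth 0
Step 2: declare c=14 at depth 0
Step 3: declare f=(read c)=14 at depth 0
Step 4: enter scope (depth=1)
Step 5: declare f=(read c)=14 at depth 1
Step 6: declare c=(read f)=14 at depth 1
Step 7: declare b=(read f)=14 at depth 1
Step 8: declare b=87 at depth 1
Visible at query point: b=87 c=14 f=14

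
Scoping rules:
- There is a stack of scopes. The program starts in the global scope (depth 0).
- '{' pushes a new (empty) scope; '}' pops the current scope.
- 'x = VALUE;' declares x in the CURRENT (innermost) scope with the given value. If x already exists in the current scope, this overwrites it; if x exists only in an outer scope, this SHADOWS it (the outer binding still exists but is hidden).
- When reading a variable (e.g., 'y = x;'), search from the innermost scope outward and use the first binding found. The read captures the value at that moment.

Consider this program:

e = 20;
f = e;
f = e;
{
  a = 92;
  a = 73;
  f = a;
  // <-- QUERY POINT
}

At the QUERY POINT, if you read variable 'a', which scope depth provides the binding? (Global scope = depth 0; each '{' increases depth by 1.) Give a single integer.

Answer: 1

Derivation:
Step 1: declare e=20 at depth 0
Step 2: declare f=(read e)=20 at depth 0
Step 3: declare f=(read e)=20 at depth 0
Step 4: enter scope (depth=1)
Step 5: declare a=92 at depth 1
Step 6: declare a=73 at depth 1
Step 7: declare f=(read a)=73 at depth 1
Visible at query point: a=73 e=20 f=73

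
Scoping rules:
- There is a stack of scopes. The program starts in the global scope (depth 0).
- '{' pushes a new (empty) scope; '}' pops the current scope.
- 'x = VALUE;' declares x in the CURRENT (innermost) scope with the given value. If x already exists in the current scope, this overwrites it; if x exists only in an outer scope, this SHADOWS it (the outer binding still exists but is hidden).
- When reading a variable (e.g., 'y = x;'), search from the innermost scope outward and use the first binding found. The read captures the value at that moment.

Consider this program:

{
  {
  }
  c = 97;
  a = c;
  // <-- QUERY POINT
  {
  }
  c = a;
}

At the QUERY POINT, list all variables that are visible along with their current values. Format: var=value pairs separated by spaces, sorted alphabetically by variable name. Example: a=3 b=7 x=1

Step 1: enter scope (depth=1)
Step 2: enter scope (depth=2)
Step 3: exit scope (depth=1)
Step 4: declare c=97 at depth 1
Step 5: declare a=(read c)=97 at depth 1
Visible at query point: a=97 c=97

Answer: a=97 c=97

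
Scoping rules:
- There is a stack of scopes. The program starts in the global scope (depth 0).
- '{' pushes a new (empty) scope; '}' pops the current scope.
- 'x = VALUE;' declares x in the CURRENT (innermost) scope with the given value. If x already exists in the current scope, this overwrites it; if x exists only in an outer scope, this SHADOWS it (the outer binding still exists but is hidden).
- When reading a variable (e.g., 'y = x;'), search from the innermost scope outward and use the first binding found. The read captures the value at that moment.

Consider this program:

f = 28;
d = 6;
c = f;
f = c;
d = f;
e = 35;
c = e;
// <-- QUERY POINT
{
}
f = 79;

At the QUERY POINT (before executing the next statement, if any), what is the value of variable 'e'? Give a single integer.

Answer: 35

Derivation:
Step 1: declare f=28 at depth 0
Step 2: declare d=6 at depth 0
Step 3: declare c=(read f)=28 at depth 0
Step 4: declare f=(read c)=28 at depth 0
Step 5: declare d=(read f)=28 at depth 0
Step 6: declare e=35 at depth 0
Step 7: declare c=(read e)=35 at depth 0
Visible at query point: c=35 d=28 e=35 f=28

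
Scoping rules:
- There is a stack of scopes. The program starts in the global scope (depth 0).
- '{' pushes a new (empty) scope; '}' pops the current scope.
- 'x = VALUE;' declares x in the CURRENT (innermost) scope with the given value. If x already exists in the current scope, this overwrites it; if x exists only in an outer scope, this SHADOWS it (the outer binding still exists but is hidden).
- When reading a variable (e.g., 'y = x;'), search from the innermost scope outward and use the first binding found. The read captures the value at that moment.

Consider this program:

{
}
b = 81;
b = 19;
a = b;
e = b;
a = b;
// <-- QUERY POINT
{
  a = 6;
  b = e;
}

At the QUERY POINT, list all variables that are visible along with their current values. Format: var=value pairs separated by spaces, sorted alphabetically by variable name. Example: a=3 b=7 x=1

Answer: a=19 b=19 e=19

Derivation:
Step 1: enter scope (depth=1)
Step 2: exit scope (depth=0)
Step 3: declare b=81 at depth 0
Step 4: declare b=19 at depth 0
Step 5: declare a=(read b)=19 at depth 0
Step 6: declare e=(read b)=19 at depth 0
Step 7: declare a=(read b)=19 at depth 0
Visible at query point: a=19 b=19 e=19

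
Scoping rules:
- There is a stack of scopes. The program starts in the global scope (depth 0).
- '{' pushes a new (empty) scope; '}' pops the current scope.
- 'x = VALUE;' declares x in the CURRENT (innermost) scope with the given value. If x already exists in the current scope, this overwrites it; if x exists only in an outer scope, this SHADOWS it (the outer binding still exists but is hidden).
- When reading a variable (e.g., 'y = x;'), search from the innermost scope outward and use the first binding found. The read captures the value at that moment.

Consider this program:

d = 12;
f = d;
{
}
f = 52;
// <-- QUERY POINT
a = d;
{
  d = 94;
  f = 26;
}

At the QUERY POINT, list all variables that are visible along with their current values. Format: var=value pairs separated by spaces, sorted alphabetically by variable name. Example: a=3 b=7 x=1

Answer: d=12 f=52

Derivation:
Step 1: declare d=12 at depth 0
Step 2: declare f=(read d)=12 at depth 0
Step 3: enter scope (depth=1)
Step 4: exit scope (depth=0)
Step 5: declare f=52 at depth 0
Visible at query point: d=12 f=52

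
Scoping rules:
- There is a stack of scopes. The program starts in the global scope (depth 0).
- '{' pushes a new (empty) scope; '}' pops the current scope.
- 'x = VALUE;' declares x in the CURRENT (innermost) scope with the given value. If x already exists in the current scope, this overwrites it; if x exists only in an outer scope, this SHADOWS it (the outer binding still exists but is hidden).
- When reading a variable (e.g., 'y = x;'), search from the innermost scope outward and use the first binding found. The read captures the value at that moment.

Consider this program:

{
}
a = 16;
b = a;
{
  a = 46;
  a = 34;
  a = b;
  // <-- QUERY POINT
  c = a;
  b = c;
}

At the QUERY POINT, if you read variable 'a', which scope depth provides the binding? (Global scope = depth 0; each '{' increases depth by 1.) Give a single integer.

Step 1: enter scope (depth=1)
Step 2: exit scope (depth=0)
Step 3: declare a=16 at depth 0
Step 4: declare b=(read a)=16 at depth 0
Step 5: enter scope (depth=1)
Step 6: declare a=46 at depth 1
Step 7: declare a=34 at depth 1
Step 8: declare a=(read b)=16 at depth 1
Visible at query point: a=16 b=16

Answer: 1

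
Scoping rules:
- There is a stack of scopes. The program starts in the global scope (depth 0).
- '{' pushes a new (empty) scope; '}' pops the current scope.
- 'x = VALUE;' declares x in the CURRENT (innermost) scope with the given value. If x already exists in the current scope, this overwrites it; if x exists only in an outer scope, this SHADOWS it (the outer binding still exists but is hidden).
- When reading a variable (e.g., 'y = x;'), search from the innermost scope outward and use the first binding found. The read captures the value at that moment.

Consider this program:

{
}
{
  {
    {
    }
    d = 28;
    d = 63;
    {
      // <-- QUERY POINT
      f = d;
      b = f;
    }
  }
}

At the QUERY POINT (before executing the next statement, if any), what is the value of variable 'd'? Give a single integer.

Answer: 63

Derivation:
Step 1: enter scope (depth=1)
Step 2: exit scope (depth=0)
Step 3: enter scope (depth=1)
Step 4: enter scope (depth=2)
Step 5: enter scope (depth=3)
Step 6: exit scope (depth=2)
Step 7: declare d=28 at depth 2
Step 8: declare d=63 at depth 2
Step 9: enter scope (depth=3)
Visible at query point: d=63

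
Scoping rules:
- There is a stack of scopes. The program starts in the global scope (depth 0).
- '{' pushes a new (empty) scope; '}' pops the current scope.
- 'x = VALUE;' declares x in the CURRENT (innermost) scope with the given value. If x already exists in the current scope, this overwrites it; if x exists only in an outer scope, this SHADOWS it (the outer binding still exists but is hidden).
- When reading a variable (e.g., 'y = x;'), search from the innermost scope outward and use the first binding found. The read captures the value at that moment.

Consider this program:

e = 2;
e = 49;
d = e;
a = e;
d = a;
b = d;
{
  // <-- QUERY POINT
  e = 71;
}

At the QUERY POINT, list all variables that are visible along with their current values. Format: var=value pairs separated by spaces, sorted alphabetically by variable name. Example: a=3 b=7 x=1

Answer: a=49 b=49 d=49 e=49

Derivation:
Step 1: declare e=2 at depth 0
Step 2: declare e=49 at depth 0
Step 3: declare d=(read e)=49 at depth 0
Step 4: declare a=(read e)=49 at depth 0
Step 5: declare d=(read a)=49 at depth 0
Step 6: declare b=(read d)=49 at depth 0
Step 7: enter scope (depth=1)
Visible at query point: a=49 b=49 d=49 e=49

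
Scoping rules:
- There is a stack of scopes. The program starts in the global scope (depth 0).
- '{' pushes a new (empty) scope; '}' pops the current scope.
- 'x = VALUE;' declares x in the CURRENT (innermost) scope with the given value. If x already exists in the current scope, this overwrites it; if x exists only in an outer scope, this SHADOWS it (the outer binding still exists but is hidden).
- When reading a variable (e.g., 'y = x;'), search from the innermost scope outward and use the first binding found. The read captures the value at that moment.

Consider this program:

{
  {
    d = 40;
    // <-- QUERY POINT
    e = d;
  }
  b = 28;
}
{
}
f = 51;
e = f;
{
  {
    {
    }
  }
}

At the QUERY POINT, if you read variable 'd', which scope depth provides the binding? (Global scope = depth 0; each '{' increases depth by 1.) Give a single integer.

Step 1: enter scope (depth=1)
Step 2: enter scope (depth=2)
Step 3: declare d=40 at depth 2
Visible at query point: d=40

Answer: 2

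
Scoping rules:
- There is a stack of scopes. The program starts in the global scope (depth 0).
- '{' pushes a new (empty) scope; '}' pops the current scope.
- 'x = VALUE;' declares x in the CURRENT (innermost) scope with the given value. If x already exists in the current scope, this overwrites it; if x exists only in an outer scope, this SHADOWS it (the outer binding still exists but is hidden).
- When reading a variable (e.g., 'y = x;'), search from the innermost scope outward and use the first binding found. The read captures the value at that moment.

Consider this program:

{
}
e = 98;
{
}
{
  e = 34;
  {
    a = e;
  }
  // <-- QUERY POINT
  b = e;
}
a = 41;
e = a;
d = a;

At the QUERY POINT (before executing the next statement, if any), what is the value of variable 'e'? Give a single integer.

Answer: 34

Derivation:
Step 1: enter scope (depth=1)
Step 2: exit scope (depth=0)
Step 3: declare e=98 at depth 0
Step 4: enter scope (depth=1)
Step 5: exit scope (depth=0)
Step 6: enter scope (depth=1)
Step 7: declare e=34 at depth 1
Step 8: enter scope (depth=2)
Step 9: declare a=(read e)=34 at depth 2
Step 10: exit scope (depth=1)
Visible at query point: e=34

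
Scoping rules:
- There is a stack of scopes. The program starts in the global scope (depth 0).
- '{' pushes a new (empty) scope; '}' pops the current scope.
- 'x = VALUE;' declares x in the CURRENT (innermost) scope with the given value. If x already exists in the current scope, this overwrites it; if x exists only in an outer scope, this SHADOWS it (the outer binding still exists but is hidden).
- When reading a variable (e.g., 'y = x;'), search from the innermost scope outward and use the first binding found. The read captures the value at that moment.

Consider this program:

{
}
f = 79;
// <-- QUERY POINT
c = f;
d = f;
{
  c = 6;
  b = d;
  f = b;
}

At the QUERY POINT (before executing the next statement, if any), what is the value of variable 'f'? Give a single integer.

Answer: 79

Derivation:
Step 1: enter scope (depth=1)
Step 2: exit scope (depth=0)
Step 3: declare f=79 at depth 0
Visible at query point: f=79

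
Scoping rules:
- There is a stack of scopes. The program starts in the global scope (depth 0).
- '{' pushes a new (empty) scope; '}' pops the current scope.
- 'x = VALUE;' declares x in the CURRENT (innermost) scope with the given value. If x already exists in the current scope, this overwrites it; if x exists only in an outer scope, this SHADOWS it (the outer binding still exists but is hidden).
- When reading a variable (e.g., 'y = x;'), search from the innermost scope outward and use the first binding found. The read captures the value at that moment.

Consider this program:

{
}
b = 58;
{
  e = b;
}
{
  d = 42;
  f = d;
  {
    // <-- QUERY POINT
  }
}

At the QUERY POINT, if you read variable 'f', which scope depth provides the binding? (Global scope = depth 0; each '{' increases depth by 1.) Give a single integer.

Step 1: enter scope (depth=1)
Step 2: exit scope (depth=0)
Step 3: declare b=58 at depth 0
Step 4: enter scope (depth=1)
Step 5: declare e=(read b)=58 at depth 1
Step 6: exit scope (depth=0)
Step 7: enter scope (depth=1)
Step 8: declare d=42 at depth 1
Step 9: declare f=(read d)=42 at depth 1
Step 10: enter scope (depth=2)
Visible at query point: b=58 d=42 f=42

Answer: 1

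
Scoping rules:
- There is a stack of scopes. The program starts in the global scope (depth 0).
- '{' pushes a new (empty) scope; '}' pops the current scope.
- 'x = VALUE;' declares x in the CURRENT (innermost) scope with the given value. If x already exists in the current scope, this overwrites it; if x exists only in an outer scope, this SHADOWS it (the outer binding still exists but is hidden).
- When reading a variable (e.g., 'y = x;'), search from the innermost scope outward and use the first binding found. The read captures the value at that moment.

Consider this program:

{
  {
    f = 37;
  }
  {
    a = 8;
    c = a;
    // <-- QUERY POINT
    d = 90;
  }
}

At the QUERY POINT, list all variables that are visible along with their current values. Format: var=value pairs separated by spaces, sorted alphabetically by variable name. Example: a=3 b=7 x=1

Step 1: enter scope (depth=1)
Step 2: enter scope (depth=2)
Step 3: declare f=37 at depth 2
Step 4: exit scope (depth=1)
Step 5: enter scope (depth=2)
Step 6: declare a=8 at depth 2
Step 7: declare c=(read a)=8 at depth 2
Visible at query point: a=8 c=8

Answer: a=8 c=8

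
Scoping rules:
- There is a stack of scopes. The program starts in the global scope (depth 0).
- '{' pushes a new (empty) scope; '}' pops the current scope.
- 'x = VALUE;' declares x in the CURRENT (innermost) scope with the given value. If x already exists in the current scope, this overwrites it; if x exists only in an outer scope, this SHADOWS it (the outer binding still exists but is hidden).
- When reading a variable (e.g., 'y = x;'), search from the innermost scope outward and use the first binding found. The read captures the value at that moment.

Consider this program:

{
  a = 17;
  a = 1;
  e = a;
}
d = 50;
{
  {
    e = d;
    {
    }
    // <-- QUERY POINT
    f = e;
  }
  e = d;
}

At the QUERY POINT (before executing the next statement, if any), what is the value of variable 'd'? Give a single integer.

Answer: 50

Derivation:
Step 1: enter scope (depth=1)
Step 2: declare a=17 at depth 1
Step 3: declare a=1 at depth 1
Step 4: declare e=(read a)=1 at depth 1
Step 5: exit scope (depth=0)
Step 6: declare d=50 at depth 0
Step 7: enter scope (depth=1)
Step 8: enter scope (depth=2)
Step 9: declare e=(read d)=50 at depth 2
Step 10: enter scope (depth=3)
Step 11: exit scope (depth=2)
Visible at query point: d=50 e=50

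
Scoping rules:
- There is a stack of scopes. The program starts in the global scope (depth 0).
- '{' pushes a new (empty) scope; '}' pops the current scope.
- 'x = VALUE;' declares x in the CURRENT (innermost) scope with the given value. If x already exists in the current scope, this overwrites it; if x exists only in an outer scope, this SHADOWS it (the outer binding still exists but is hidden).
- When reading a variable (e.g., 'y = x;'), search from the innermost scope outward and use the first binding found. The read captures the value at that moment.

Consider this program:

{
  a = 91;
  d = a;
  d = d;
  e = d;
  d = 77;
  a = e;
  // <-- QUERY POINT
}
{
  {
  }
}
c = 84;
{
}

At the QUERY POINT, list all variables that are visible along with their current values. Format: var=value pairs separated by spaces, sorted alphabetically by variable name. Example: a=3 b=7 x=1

Answer: a=91 d=77 e=91

Derivation:
Step 1: enter scope (depth=1)
Step 2: declare a=91 at depth 1
Step 3: declare d=(read a)=91 at depth 1
Step 4: declare d=(read d)=91 at depth 1
Step 5: declare e=(read d)=91 at depth 1
Step 6: declare d=77 at depth 1
Step 7: declare a=(read e)=91 at depth 1
Visible at query point: a=91 d=77 e=91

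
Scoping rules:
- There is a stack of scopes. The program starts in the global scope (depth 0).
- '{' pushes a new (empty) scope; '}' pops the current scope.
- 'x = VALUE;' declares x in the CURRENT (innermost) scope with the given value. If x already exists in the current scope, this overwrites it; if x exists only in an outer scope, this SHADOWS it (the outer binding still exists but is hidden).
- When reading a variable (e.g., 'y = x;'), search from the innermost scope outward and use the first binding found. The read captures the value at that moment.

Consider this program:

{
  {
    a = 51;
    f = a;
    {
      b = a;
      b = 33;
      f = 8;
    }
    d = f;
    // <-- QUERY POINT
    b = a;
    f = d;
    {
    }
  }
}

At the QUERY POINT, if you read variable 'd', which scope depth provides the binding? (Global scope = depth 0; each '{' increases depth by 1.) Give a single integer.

Step 1: enter scope (depth=1)
Step 2: enter scope (depth=2)
Step 3: declare a=51 at depth 2
Step 4: declare f=(read a)=51 at depth 2
Step 5: enter scope (depth=3)
Step 6: declare b=(read a)=51 at depth 3
Step 7: declare b=33 at depth 3
Step 8: declare f=8 at depth 3
Step 9: exit scope (depth=2)
Step 10: declare d=(read f)=51 at depth 2
Visible at query point: a=51 d=51 f=51

Answer: 2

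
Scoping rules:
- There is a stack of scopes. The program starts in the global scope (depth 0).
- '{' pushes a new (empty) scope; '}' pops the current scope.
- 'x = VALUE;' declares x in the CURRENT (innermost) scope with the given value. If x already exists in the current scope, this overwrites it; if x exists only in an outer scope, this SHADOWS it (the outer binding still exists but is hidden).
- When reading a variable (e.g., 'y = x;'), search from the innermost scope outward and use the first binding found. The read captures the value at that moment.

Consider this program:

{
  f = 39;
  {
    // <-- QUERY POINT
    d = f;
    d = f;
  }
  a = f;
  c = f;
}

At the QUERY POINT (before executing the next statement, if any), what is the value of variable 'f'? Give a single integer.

Answer: 39

Derivation:
Step 1: enter scope (depth=1)
Step 2: declare f=39 at depth 1
Step 3: enter scope (depth=2)
Visible at query point: f=39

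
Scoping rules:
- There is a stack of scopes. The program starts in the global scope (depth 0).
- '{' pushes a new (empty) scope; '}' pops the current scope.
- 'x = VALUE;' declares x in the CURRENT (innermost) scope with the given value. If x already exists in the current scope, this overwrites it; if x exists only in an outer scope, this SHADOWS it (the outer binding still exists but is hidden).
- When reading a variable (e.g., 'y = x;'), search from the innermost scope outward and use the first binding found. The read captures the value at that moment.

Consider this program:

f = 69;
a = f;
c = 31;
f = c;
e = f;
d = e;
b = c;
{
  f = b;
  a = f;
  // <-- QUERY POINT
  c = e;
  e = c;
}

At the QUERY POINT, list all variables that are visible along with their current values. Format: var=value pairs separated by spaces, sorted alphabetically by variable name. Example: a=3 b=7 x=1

Answer: a=31 b=31 c=31 d=31 e=31 f=31

Derivation:
Step 1: declare f=69 at depth 0
Step 2: declare a=(read f)=69 at depth 0
Step 3: declare c=31 at depth 0
Step 4: declare f=(read c)=31 at depth 0
Step 5: declare e=(read f)=31 at depth 0
Step 6: declare d=(read e)=31 at depth 0
Step 7: declare b=(read c)=31 at depth 0
Step 8: enter scope (depth=1)
Step 9: declare f=(read b)=31 at depth 1
Step 10: declare a=(read f)=31 at depth 1
Visible at query point: a=31 b=31 c=31 d=31 e=31 f=31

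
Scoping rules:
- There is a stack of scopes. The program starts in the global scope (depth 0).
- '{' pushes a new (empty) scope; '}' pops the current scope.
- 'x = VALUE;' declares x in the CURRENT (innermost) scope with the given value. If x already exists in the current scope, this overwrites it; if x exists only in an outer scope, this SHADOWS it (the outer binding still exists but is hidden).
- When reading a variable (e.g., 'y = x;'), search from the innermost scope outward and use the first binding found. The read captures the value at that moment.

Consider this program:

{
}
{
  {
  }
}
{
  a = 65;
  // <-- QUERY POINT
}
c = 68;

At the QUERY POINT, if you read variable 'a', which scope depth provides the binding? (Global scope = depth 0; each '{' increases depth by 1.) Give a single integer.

Step 1: enter scope (depth=1)
Step 2: exit scope (depth=0)
Step 3: enter scope (depth=1)
Step 4: enter scope (depth=2)
Step 5: exit scope (depth=1)
Step 6: exit scope (depth=0)
Step 7: enter scope (depth=1)
Step 8: declare a=65 at depth 1
Visible at query point: a=65

Answer: 1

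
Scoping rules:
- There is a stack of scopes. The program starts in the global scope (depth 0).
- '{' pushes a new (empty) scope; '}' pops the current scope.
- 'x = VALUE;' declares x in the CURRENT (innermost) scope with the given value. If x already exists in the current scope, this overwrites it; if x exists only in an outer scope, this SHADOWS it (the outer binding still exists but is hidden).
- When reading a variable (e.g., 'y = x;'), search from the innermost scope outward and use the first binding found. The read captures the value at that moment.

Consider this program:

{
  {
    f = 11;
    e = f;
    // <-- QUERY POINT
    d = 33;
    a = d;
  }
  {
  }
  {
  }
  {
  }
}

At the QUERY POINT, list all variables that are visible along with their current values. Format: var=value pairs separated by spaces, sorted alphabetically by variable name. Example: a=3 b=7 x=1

Step 1: enter scope (depth=1)
Step 2: enter scope (depth=2)
Step 3: declare f=11 at depth 2
Step 4: declare e=(read f)=11 at depth 2
Visible at query point: e=11 f=11

Answer: e=11 f=11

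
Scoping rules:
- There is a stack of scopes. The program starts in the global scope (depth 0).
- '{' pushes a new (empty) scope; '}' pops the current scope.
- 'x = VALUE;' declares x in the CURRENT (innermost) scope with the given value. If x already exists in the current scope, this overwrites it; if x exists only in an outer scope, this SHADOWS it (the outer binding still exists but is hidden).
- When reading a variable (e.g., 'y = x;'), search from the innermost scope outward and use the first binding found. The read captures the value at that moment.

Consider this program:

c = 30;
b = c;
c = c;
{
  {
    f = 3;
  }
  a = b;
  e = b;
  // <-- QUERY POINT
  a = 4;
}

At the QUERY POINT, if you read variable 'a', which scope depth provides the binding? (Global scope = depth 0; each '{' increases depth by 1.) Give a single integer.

Answer: 1

Derivation:
Step 1: declare c=30 at depth 0
Step 2: declare b=(read c)=30 at depth 0
Step 3: declare c=(read c)=30 at depth 0
Step 4: enter scope (depth=1)
Step 5: enter scope (depth=2)
Step 6: declare f=3 at depth 2
Step 7: exit scope (depth=1)
Step 8: declare a=(read b)=30 at depth 1
Step 9: declare e=(read b)=30 at depth 1
Visible at query point: a=30 b=30 c=30 e=30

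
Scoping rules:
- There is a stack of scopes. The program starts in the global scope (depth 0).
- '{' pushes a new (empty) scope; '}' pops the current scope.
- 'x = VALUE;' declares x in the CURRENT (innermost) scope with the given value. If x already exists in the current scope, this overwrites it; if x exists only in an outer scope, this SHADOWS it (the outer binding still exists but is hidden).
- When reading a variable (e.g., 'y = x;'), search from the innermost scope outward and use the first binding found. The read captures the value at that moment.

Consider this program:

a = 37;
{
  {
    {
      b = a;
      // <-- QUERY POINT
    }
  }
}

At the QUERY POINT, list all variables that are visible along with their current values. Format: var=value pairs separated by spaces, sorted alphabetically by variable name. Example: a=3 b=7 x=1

Step 1: declare a=37 at depth 0
Step 2: enter scope (depth=1)
Step 3: enter scope (depth=2)
Step 4: enter scope (depth=3)
Step 5: declare b=(read a)=37 at depth 3
Visible at query point: a=37 b=37

Answer: a=37 b=37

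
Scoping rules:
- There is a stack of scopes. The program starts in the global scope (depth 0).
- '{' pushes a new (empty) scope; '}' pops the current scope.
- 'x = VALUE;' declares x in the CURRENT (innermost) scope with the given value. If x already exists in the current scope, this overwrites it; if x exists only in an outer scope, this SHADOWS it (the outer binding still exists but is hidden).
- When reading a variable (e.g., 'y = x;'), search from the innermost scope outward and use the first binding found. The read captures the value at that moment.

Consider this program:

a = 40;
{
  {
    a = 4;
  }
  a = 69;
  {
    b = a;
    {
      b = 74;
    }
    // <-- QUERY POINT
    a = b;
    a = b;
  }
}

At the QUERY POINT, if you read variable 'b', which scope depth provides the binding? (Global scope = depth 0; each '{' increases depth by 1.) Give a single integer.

Step 1: declare a=40 at depth 0
Step 2: enter scope (depth=1)
Step 3: enter scope (depth=2)
Step 4: declare a=4 at depth 2
Step 5: exit scope (depth=1)
Step 6: declare a=69 at depth 1
Step 7: enter scope (depth=2)
Step 8: declare b=(read a)=69 at depth 2
Step 9: enter scope (depth=3)
Step 10: declare b=74 at depth 3
Step 11: exit scope (depth=2)
Visible at query point: a=69 b=69

Answer: 2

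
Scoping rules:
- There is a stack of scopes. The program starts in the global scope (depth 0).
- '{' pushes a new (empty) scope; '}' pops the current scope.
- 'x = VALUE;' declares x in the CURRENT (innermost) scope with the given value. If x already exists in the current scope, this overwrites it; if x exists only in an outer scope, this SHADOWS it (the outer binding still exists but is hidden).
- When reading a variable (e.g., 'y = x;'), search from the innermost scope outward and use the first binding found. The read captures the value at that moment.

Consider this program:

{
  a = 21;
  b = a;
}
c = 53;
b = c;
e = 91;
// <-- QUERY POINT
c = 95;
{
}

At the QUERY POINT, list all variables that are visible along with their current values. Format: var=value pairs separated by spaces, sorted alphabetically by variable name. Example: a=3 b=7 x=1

Step 1: enter scope (depth=1)
Step 2: declare a=21 at depth 1
Step 3: declare b=(read a)=21 at depth 1
Step 4: exit scope (depth=0)
Step 5: declare c=53 at depth 0
Step 6: declare b=(read c)=53 at depth 0
Step 7: declare e=91 at depth 0
Visible at query point: b=53 c=53 e=91

Answer: b=53 c=53 e=91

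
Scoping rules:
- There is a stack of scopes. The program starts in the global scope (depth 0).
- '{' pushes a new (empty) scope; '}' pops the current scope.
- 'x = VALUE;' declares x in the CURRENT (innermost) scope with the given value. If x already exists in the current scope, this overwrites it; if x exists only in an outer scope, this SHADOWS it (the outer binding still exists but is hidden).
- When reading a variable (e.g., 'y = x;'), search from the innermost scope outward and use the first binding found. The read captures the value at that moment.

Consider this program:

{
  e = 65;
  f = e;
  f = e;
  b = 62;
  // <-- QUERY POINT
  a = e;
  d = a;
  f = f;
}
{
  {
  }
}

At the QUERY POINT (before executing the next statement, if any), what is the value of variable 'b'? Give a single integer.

Step 1: enter scope (depth=1)
Step 2: declare e=65 at depth 1
Step 3: declare f=(read e)=65 at depth 1
Step 4: declare f=(read e)=65 at depth 1
Step 5: declare b=62 at depth 1
Visible at query point: b=62 e=65 f=65

Answer: 62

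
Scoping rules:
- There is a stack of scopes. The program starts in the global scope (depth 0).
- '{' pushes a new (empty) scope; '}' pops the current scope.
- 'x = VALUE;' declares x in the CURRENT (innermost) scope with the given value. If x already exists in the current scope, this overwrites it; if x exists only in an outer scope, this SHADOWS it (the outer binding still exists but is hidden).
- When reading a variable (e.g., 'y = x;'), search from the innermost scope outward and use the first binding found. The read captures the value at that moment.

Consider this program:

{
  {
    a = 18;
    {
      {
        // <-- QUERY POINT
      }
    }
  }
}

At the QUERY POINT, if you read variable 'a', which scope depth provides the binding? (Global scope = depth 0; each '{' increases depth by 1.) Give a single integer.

Answer: 2

Derivation:
Step 1: enter scope (depth=1)
Step 2: enter scope (depth=2)
Step 3: declare a=18 at depth 2
Step 4: enter scope (depth=3)
Step 5: enter scope (depth=4)
Visible at query point: a=18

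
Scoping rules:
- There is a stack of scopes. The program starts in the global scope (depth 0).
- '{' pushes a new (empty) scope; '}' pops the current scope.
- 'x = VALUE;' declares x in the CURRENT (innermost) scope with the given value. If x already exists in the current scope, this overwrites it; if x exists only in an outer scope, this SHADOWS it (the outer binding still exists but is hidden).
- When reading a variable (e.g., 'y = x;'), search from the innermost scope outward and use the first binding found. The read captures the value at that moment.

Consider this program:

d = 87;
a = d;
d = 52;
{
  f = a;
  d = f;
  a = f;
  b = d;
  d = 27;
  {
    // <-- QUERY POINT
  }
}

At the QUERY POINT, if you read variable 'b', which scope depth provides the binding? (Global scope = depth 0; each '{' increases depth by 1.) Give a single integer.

Step 1: declare d=87 at depth 0
Step 2: declare a=(read d)=87 at depth 0
Step 3: declare d=52 at depth 0
Step 4: enter scope (depth=1)
Step 5: declare f=(read a)=87 at depth 1
Step 6: declare d=(read f)=87 at depth 1
Step 7: declare a=(read f)=87 at depth 1
Step 8: declare b=(read d)=87 at depth 1
Step 9: declare d=27 at depth 1
Step 10: enter scope (depth=2)
Visible at query point: a=87 b=87 d=27 f=87

Answer: 1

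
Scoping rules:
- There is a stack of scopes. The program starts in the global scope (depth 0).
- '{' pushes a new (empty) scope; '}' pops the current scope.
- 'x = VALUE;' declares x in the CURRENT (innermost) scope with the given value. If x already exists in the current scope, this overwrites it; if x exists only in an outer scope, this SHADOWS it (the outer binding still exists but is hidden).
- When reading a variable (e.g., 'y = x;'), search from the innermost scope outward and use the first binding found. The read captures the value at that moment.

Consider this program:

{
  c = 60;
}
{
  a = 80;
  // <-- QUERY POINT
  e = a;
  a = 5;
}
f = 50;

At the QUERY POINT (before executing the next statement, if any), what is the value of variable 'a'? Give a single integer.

Step 1: enter scope (depth=1)
Step 2: declare c=60 at depth 1
Step 3: exit scope (depth=0)
Step 4: enter scope (depth=1)
Step 5: declare a=80 at depth 1
Visible at query point: a=80

Answer: 80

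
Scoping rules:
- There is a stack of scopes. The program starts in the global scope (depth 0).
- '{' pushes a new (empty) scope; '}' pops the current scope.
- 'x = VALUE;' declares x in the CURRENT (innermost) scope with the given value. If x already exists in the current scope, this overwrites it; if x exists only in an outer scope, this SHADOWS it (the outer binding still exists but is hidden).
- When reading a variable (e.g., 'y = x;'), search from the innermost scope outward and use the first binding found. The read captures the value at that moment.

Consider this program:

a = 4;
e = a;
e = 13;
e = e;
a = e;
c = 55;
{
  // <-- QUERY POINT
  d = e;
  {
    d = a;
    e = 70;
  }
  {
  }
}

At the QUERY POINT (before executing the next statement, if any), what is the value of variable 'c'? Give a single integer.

Answer: 55

Derivation:
Step 1: declare a=4 at depth 0
Step 2: declare e=(read a)=4 at depth 0
Step 3: declare e=13 at depth 0
Step 4: declare e=(read e)=13 at depth 0
Step 5: declare a=(read e)=13 at depth 0
Step 6: declare c=55 at depth 0
Step 7: enter scope (depth=1)
Visible at query point: a=13 c=55 e=13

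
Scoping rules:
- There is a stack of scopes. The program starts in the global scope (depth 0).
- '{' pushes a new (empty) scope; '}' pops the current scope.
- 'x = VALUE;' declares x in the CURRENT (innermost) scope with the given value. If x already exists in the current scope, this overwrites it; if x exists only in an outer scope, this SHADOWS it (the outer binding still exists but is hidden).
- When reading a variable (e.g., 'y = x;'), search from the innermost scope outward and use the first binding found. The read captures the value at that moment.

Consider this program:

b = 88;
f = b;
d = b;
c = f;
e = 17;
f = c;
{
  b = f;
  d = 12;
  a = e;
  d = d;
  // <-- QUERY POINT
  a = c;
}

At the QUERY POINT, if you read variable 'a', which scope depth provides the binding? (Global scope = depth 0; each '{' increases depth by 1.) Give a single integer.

Step 1: declare b=88 at depth 0
Step 2: declare f=(read b)=88 at depth 0
Step 3: declare d=(read b)=88 at depth 0
Step 4: declare c=(read f)=88 at depth 0
Step 5: declare e=17 at depth 0
Step 6: declare f=(read c)=88 at depth 0
Step 7: enter scope (depth=1)
Step 8: declare b=(read f)=88 at depth 1
Step 9: declare d=12 at depth 1
Step 10: declare a=(read e)=17 at depth 1
Step 11: declare d=(read d)=12 at depth 1
Visible at query point: a=17 b=88 c=88 d=12 e=17 f=88

Answer: 1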